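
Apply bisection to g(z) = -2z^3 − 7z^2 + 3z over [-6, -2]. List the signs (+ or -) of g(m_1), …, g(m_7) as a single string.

+----++

z = -4 gives g = 4, positive; keep [-4, -2]
z = -3 gives g = -18, negative; keep [-4, -3]
z = -3.5 gives g = -10.5, negative; keep [-4, -3.5]
z = -3.75 gives g = -4.2188, negative; keep [-4, -3.75]
z = -3.875 gives g = -0.3633, negative; keep [-4, -3.875]
z = -3.9375 gives g = 1.7534, positive; keep [-3.9375, -3.875]
z = -3.90625 gives g = 0.679, positive; keep [-3.90625, -3.875]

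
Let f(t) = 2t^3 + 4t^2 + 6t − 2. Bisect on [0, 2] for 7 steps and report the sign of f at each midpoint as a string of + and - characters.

++-+++-

midpoint 1: f = 10 > 0 → [0, 1]
midpoint 0.5: f = 2.25 > 0 → [0, 0.5]
midpoint 0.25: f = -0.21875 < 0 → [0.25, 0.5]
midpoint 0.375: f = 0.918 > 0 → [0.25, 0.375]
midpoint 0.3125: f = 0.3267 > 0 → [0.25, 0.3125]
midpoint 0.28125: f = 0.0484 > 0 → [0.25, 0.28125]
midpoint 0.265625: f = -0.0865 < 0 → [0.265625, 0.28125]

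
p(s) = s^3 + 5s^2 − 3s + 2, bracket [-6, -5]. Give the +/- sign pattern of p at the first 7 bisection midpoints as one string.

+--++--

midpoint -5.5: p = 3.375 > 0 → [-6, -5.5]
midpoint -5.75: p = -5.546875 < 0 → [-5.75, -5.5]
midpoint -5.625: p = -0.900391 < 0 → [-5.625, -5.5]
midpoint -5.5625: p = 1.283 > 0 → [-5.625, -5.5625]
midpoint -5.59375: p = 0.2028 > 0 → [-5.625, -5.59375]
midpoint -5.609375: p = -0.3459 < 0 → [-5.609375, -5.59375]
midpoint -5.6015625: p = -0.0708 < 0 → [-5.6015625, -5.59375]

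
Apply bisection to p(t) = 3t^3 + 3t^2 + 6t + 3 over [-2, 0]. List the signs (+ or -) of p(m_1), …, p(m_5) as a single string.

midpoint -1: p = -3 < 0 → [-1, 0]
midpoint -0.5: p = 0.375 > 0 → [-1, -0.5]
midpoint -0.75: p = -1.078125 < 0 → [-0.75, -0.5]
midpoint -0.625: p = -0.3105 < 0 → [-0.625, -0.5]
midpoint -0.5625: p = 0.0403 > 0 → [-0.625, -0.5625]

-+--+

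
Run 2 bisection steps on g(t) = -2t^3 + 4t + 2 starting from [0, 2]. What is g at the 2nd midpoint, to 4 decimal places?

1.2500

m = 1, g(m) = 4 (+); new bracket [1, 2]
m = 1.5, g(m) = 1.25 (+); new bracket [1.5, 2]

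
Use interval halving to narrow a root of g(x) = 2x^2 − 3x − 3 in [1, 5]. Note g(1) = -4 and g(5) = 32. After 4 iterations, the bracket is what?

m = 3, g(m) = 6 (+); new bracket [1, 3]
m = 2, g(m) = -1 (−); new bracket [2, 3]
m = 2.5, g(m) = 2 (+); new bracket [2, 2.5]
m = 2.25, g(m) = 0.375 (+); new bracket [2, 2.25]

[2, 2.25]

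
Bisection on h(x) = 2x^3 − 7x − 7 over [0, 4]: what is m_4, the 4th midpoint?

h(2) = -5 < 0, so the root lies in [2, 4]
h(3) = 26 > 0, so the root lies in [2, 3]
h(2.5) = 6.75 > 0, so the root lies in [2, 2.5]
h(2.25) = 0.0312 > 0, so the root lies in [2, 2.25]

2.25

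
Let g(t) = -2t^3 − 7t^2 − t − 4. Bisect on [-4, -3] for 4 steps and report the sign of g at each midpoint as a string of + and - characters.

-+++

midpoint -3.5: g = -0.5 < 0 → [-4, -3.5]
midpoint -3.75: g = 6.78125 > 0 → [-3.75, -3.5]
midpoint -3.625: g = 2.910156 > 0 → [-3.625, -3.5]
midpoint -3.5625: g = 1.1489 > 0 → [-3.5625, -3.5]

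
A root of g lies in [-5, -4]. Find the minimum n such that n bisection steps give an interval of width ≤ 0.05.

5

Width after n steps is 1/2^n. Need 2^n ≥ 1/0.05 = 20.
2^4 = 16 < 20 ≤ 2^5 = 32, so n = 5.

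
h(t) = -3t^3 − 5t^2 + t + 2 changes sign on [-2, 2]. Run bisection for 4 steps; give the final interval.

h(0) = 2 > 0, so the root lies in [0, 2]
h(1) = -5 < 0, so the root lies in [0, 1]
h(0.5) = 0.875 > 0, so the root lies in [0.5, 1]
h(0.75) = -1.3281 < 0, so the root lies in [0.5, 0.75]

[0.5, 0.75]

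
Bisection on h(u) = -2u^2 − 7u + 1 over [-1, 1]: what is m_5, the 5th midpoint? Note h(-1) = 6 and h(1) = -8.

u = 0 gives h = 1, positive; keep [0, 1]
u = 0.5 gives h = -3, negative; keep [0, 0.5]
u = 0.25 gives h = -0.875, negative; keep [0, 0.25]
u = 0.125 gives h = 0.0938, positive; keep [0.125, 0.25]
u = 0.1875 gives h = -0.3828, negative; keep [0.125, 0.1875]

0.1875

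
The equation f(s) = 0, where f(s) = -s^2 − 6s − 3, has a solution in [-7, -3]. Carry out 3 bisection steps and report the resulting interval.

midpoint -5: f = 2 > 0 → [-7, -5]
midpoint -6: f = -3 < 0 → [-6, -5]
midpoint -5.5: f = -0.25 < 0 → [-5.5, -5]

[-5.5, -5]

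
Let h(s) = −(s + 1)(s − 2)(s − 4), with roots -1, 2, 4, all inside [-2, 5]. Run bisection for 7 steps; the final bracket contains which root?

midpoint 1.5: h = -3.125 < 0 → [-2, 1.5]
midpoint -0.25: h = -7.171875 < 0 → [-2, -0.25]
midpoint -1.125: h = 2.001953 > 0 → [-1.125, -0.25]
midpoint -0.6875: h = -3.9368 < 0 → [-1.125, -0.6875]
midpoint -0.90625: h = -1.3368 < 0 → [-1.125, -0.90625]
midpoint -1.015625: h = 0.2363 > 0 → [-1.015625, -0.90625]
midpoint -0.9609375: h = -0.5738 < 0 → [-1.015625, -0.9609375]

-1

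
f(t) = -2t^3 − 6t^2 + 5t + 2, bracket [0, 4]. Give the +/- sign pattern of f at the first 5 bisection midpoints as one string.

f(2) = -28 < 0, so the root lies in [0, 2]
f(1) = -1 < 0, so the root lies in [0, 1]
f(0.5) = 2.75 > 0, so the root lies in [0.5, 1]
f(0.75) = 1.5312 > 0, so the root lies in [0.75, 1]
f(0.875) = 0.4414 > 0, so the root lies in [0.875, 1]

--+++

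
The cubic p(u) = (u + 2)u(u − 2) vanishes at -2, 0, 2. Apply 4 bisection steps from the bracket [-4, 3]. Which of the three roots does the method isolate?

midpoint -0.5: p = 1.875 > 0 → [-4, -0.5]
midpoint -2.25: p = -2.390625 < 0 → [-2.25, -0.5]
midpoint -1.375: p = 2.900391 > 0 → [-2.25, -1.375]
midpoint -1.8125: p = 1.2957 > 0 → [-2.25, -1.8125]

-2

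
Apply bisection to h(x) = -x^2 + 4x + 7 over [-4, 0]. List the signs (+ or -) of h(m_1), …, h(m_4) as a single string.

m = -2, h(m) = -5 (−); new bracket [-2, 0]
m = -1, h(m) = 2 (+); new bracket [-2, -1]
m = -1.5, h(m) = -1.25 (−); new bracket [-1.5, -1]
m = -1.25, h(m) = 0.4375 (+); new bracket [-1.5, -1.25]

-+-+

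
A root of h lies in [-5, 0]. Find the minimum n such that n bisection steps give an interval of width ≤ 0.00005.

Width after n steps is 5/2^n. Need 2^n ≥ 5/0.00005 = 100000.
2^16 = 65536 < 100000 ≤ 2^17 = 131072, so n = 17.

17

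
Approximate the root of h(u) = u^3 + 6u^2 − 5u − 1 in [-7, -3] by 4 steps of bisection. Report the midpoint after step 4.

u = -5 gives h = 49, positive; keep [-7, -5]
u = -6 gives h = 29, positive; keep [-7, -6]
u = -6.5 gives h = 10.375, positive; keep [-7, -6.5]
u = -6.75 gives h = -1.4219, negative; keep [-6.75, -6.5]

-6.75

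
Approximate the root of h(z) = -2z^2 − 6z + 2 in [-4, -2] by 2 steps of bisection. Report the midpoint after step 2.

m = -3, h(m) = 2 (+); new bracket [-4, -3]
m = -3.5, h(m) = -1.5 (−); new bracket [-3.5, -3]

-3.5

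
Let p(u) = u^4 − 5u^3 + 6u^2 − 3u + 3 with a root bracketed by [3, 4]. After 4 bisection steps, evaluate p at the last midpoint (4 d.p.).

0.1189

u = 3.5 gives p = 1.6875, positive; keep [3, 3.5]
u = 3.25 gives p = -3.449219, negative; keep [3.25, 3.5]
u = 3.375 gives p = -1.251709, negative; keep [3.375, 3.5]
u = 3.4375 gives p = 0.1189, positive; keep [3.375, 3.4375]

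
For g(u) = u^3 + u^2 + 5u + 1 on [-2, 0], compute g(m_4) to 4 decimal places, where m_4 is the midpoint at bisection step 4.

midpoint -1: g = -4 < 0 → [-1, 0]
midpoint -0.5: g = -1.375 < 0 → [-0.5, 0]
midpoint -0.25: g = -0.203125 < 0 → [-0.25, 0]
midpoint -0.125: g = 0.3887 > 0 → [-0.25, -0.125]

0.3887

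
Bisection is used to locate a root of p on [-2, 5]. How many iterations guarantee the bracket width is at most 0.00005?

Width after n steps is 7/2^n. Need 2^n ≥ 7/0.00005 = 140000.
2^17 = 131072 < 140000 ≤ 2^18 = 262144, so n = 18.

18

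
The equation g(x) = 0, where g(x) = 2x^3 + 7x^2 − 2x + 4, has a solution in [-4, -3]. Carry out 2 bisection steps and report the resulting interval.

m = -3.5, g(m) = 11 (+); new bracket [-4, -3.5]
m = -3.75, g(m) = 4.46875 (+); new bracket [-4, -3.75]

[-4, -3.75]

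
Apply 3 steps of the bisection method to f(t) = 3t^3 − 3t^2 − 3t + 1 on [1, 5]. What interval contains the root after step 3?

t = 3 gives f = 46, positive; keep [1, 3]
t = 2 gives f = 7, positive; keep [1, 2]
t = 1.5 gives f = -0.125, negative; keep [1.5, 2]

[1.5, 2]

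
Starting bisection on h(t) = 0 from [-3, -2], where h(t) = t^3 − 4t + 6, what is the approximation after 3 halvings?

-2.625

t = -2.5 gives h = 0.375, positive; keep [-3, -2.5]
t = -2.75 gives h = -3.796875, negative; keep [-2.75, -2.5]
t = -2.625 gives h = -1.587891, negative; keep [-2.625, -2.5]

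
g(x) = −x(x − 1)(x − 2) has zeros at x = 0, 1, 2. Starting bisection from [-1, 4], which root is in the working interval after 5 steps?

g(1.5) = 0.375 > 0, so the root lies in [1.5, 4]
g(2.75) = -3.609375 < 0, so the root lies in [1.5, 2.75]
g(2.125) = -0.298828 < 0, so the root lies in [1.5, 2.125]
g(1.8125) = 0.2761 > 0, so the root lies in [1.8125, 2.125]
g(1.96875) = 0.0596 > 0, so the root lies in [1.96875, 2.125]

2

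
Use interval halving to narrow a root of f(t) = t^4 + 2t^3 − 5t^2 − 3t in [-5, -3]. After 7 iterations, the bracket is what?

midpoint -4: f = 60 > 0 → [-4, -3]
midpoint -3.5: f = 13.5625 > 0 → [-3.5, -3]
midpoint -3.25: f = -0.152344 < 0 → [-3.5, -3.25]
midpoint -3.375: f = 6.0315 > 0 → [-3.375, -3.25]
midpoint -3.3125: f = 2.7796 > 0 → [-3.3125, -3.25]
midpoint -3.28125: f = 1.2746 > 0 → [-3.28125, -3.25]
midpoint -3.265625: f = 0.5515 > 0 → [-3.265625, -3.25]

[-3.265625, -3.25]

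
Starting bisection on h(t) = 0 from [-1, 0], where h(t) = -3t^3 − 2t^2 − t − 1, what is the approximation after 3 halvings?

t = -0.5 gives h = -0.625, negative; keep [-1, -0.5]
t = -0.75 gives h = -0.109375, negative; keep [-1, -0.75]
t = -0.875 gives h = 0.353516, positive; keep [-0.875, -0.75]

-0.875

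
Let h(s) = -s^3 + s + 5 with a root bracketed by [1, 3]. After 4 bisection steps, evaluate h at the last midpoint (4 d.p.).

0.2832

s = 2 gives h = -1, negative; keep [1, 2]
s = 1.5 gives h = 3.125, positive; keep [1.5, 2]
s = 1.75 gives h = 1.390625, positive; keep [1.75, 2]
s = 1.875 gives h = 0.2832, positive; keep [1.875, 2]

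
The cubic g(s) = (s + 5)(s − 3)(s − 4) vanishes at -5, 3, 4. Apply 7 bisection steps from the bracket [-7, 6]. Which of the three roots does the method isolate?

-5

s = -0.5 gives g = 70.875, positive; keep [-7, -0.5]
s = -3.75 gives g = 65.390625, positive; keep [-7, -3.75]
s = -5.375 gives g = -29.443359, negative; keep [-5.375, -3.75]
s = -4.5625 gives g = 28.3298, positive; keep [-5.375, -4.5625]
s = -4.96875 gives g = 2.2334, positive; keep [-5.375, -4.96875]
s = -5.171875 gives g = -12.8823, negative; keep [-5.171875, -4.96875]
s = -5.0703125 gives g = -5.1469, negative; keep [-5.0703125, -4.96875]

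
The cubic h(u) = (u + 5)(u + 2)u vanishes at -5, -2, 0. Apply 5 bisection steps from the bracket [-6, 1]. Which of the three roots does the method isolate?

-5

m = -2.5, h(m) = 3.125 (+); new bracket [-6, -2.5]
m = -4.25, h(m) = 7.171875 (+); new bracket [-6, -4.25]
m = -5.125, h(m) = -2.001953 (−); new bracket [-5.125, -4.25]
m = -4.6875, h(m) = 3.9368 (+); new bracket [-5.125, -4.6875]
m = -4.90625, h(m) = 1.3368 (+); new bracket [-5.125, -4.90625]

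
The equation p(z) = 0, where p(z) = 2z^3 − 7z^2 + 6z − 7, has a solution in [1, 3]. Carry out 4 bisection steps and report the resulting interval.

[2.875, 3]

m = 2, p(m) = -7 (−); new bracket [2, 3]
m = 2.5, p(m) = -4.5 (−); new bracket [2.5, 3]
m = 2.75, p(m) = -1.84375 (−); new bracket [2.75, 3]
m = 2.875, p(m) = -0.082 (−); new bracket [2.875, 3]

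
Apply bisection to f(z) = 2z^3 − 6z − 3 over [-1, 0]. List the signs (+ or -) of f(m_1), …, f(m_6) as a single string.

f(-0.5) = -0.25 < 0, so the root lies in [-1, -0.5]
f(-0.75) = 0.65625 > 0, so the root lies in [-0.75, -0.5]
f(-0.625) = 0.261719 > 0, so the root lies in [-0.625, -0.5]
f(-0.5625) = 0.019 > 0, so the root lies in [-0.5625, -0.5]
f(-0.53125) = -0.1124 < 0, so the root lies in [-0.5625, -0.53125]
f(-0.546875) = -0.0459 < 0, so the root lies in [-0.5625, -0.546875]

-+++--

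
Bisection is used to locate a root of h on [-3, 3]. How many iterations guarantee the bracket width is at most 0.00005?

17

Width after n steps is 6/2^n. Need 2^n ≥ 6/0.00005 = 120000.
2^16 = 65536 < 120000 ≤ 2^17 = 131072, so n = 17.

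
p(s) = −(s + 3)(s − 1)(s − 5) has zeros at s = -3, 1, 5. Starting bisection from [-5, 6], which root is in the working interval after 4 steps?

midpoint 0.5: p = -7.875 < 0 → [-5, 0.5]
midpoint -2.25: p = -17.671875 < 0 → [-5, -2.25]
midpoint -3.625: p = 24.931641 > 0 → [-3.625, -2.25]
midpoint -2.9375: p = -1.9534 < 0 → [-3.625, -2.9375]

-3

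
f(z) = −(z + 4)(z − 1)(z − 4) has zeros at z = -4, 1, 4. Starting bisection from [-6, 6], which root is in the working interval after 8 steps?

-4

midpoint 0: f = -16 < 0 → [-6, 0]
midpoint -3: f = -28 < 0 → [-6, -3]
midpoint -4.5: f = 23.375 > 0 → [-4.5, -3]
midpoint -3.75: f = -9.2031 < 0 → [-4.5, -3.75]
midpoint -4.125: f = 5.2051 > 0 → [-4.125, -3.75]
midpoint -3.9375: f = -2.4495 < 0 → [-4.125, -3.9375]
midpoint -4.03125: f = 1.2627 > 0 → [-4.03125, -3.9375]
midpoint -3.984375: f = -0.6218 < 0 → [-4.03125, -3.984375]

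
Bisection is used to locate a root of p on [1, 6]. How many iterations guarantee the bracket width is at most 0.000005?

Width after n steps is 5/2^n. Need 2^n ≥ 5/0.000005 = 1000000.
2^19 = 524288 < 1000000 ≤ 2^20 = 1048576, so n = 20.

20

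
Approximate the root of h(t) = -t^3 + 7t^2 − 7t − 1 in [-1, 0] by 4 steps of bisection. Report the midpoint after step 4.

-0.1875

h(-0.5) = 4.375 > 0, so the root lies in [-0.5, 0]
h(-0.25) = 1.203125 > 0, so the root lies in [-0.25, 0]
h(-0.125) = -0.013672 < 0, so the root lies in [-0.25, -0.125]
h(-0.1875) = 0.5652 > 0, so the root lies in [-0.1875, -0.125]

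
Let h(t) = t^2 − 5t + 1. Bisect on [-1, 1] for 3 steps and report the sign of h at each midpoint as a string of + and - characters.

+--

m = 0, h(m) = 1 (+); new bracket [0, 1]
m = 0.5, h(m) = -1.25 (−); new bracket [0, 0.5]
m = 0.25, h(m) = -0.1875 (−); new bracket [0, 0.25]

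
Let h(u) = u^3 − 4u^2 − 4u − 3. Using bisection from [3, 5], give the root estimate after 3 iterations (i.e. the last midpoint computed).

h(4) = -19 < 0, so the root lies in [4, 5]
h(4.5) = -10.875 < 0, so the root lies in [4.5, 5]
h(4.75) = -5.078125 < 0, so the root lies in [4.75, 5]

4.75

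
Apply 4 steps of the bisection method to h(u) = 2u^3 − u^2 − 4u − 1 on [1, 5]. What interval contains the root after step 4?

u = 3 gives h = 32, positive; keep [1, 3]
u = 2 gives h = 3, positive; keep [1, 2]
u = 1.5 gives h = -2.5, negative; keep [1.5, 2]
u = 1.75 gives h = -0.3438, negative; keep [1.75, 2]

[1.75, 2]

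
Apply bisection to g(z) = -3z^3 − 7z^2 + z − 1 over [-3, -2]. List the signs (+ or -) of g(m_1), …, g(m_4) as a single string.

-+++

z = -2.5 gives g = -0.375, negative; keep [-3, -2.5]
z = -2.75 gives g = 5.703125, positive; keep [-2.75, -2.5]
z = -2.625 gives g = 2.404297, positive; keep [-2.625, -2.5]
z = -2.5625 gives g = 0.9519, positive; keep [-2.5625, -2.5]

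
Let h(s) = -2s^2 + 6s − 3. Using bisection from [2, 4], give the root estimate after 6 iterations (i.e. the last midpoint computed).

2.34375

h(3) = -3 < 0, so the root lies in [2, 3]
h(2.5) = -0.5 < 0, so the root lies in [2, 2.5]
h(2.25) = 0.375 > 0, so the root lies in [2.25, 2.5]
h(2.375) = -0.0312 < 0, so the root lies in [2.25, 2.375]
h(2.3125) = 0.1797 > 0, so the root lies in [2.3125, 2.375]
h(2.34375) = 0.0762 > 0, so the root lies in [2.34375, 2.375]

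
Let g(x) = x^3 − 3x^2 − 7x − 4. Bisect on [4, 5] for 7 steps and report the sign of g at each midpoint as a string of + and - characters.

g(4.5) = -5.125 < 0, so the root lies in [4.5, 5]
g(4.75) = 2.234375 > 0, so the root lies in [4.5, 4.75]
g(4.625) = -1.615234 < 0, so the root lies in [4.625, 4.75]
g(4.6875) = 0.2664 > 0, so the root lies in [4.625, 4.6875]
g(4.65625) = -0.6852 < 0, so the root lies in [4.65625, 4.6875]
g(4.671875) = -0.2121 < 0, so the root lies in [4.671875, 4.6875]
g(4.6796875) = 0.0265 > 0, so the root lies in [4.671875, 4.6796875]

-+-+--+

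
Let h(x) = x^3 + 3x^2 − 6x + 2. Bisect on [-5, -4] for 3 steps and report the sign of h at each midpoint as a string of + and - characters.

-++

midpoint -4.5: h = -1.375 < 0 → [-4.5, -4]
midpoint -4.25: h = 4.921875 > 0 → [-4.5, -4.25]
midpoint -4.375: h = 1.931641 > 0 → [-4.5, -4.375]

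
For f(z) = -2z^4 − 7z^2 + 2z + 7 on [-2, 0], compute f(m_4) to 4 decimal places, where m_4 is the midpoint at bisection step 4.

-1.2817

f(-1) = -4 < 0, so the root lies in [-1, 0]
f(-0.5) = 4.125 > 0, so the root lies in [-1, -0.5]
f(-0.75) = 0.929688 > 0, so the root lies in [-1, -0.75]
f(-0.875) = -1.2817 < 0, so the root lies in [-0.875, -0.75]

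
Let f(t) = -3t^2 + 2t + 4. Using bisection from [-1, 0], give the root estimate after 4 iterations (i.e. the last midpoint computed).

m = -0.5, f(m) = 2.25 (+); new bracket [-1, -0.5]
m = -0.75, f(m) = 0.8125 (+); new bracket [-1, -0.75]
m = -0.875, f(m) = -0.046875 (−); new bracket [-0.875, -0.75]
m = -0.8125, f(m) = 0.3945 (+); new bracket [-0.875, -0.8125]

-0.8125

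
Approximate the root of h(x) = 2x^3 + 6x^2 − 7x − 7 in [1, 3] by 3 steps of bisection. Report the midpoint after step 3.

1.25

midpoint 2: h = 19 > 0 → [1, 2]
midpoint 1.5: h = 2.75 > 0 → [1, 1.5]
midpoint 1.25: h = -2.46875 < 0 → [1.25, 1.5]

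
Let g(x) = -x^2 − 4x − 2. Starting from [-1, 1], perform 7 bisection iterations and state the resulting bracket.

midpoint 0: g = -2 < 0 → [-1, 0]
midpoint -0.5: g = -0.25 < 0 → [-1, -0.5]
midpoint -0.75: g = 0.4375 > 0 → [-0.75, -0.5]
midpoint -0.625: g = 0.1094 > 0 → [-0.625, -0.5]
midpoint -0.5625: g = -0.0664 < 0 → [-0.625, -0.5625]
midpoint -0.59375: g = 0.0225 > 0 → [-0.59375, -0.5625]
midpoint -0.578125: g = -0.0217 < 0 → [-0.59375, -0.578125]

[-0.59375, -0.578125]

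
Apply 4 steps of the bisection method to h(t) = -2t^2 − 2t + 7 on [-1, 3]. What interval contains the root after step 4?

m = 1, h(m) = 3 (+); new bracket [1, 3]
m = 2, h(m) = -5 (−); new bracket [1, 2]
m = 1.5, h(m) = -0.5 (−); new bracket [1, 1.5]
m = 1.25, h(m) = 1.375 (+); new bracket [1.25, 1.5]

[1.25, 1.5]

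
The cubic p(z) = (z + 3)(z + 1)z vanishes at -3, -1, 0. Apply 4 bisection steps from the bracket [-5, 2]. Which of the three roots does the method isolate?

-3

m = -1.5, p(m) = 1.125 (+); new bracket [-5, -1.5]
m = -3.25, p(m) = -1.828125 (−); new bracket [-3.25, -1.5]
m = -2.375, p(m) = 2.041016 (+); new bracket [-3.25, -2.375]
m = -2.8125, p(m) = 0.9558 (+); new bracket [-3.25, -2.8125]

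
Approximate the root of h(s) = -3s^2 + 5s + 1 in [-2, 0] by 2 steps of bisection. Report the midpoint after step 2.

-0.5

h(-1) = -7 < 0, so the root lies in [-1, 0]
h(-0.5) = -2.25 < 0, so the root lies in [-0.5, 0]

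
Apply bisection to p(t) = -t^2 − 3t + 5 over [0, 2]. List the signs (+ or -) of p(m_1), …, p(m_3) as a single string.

+--

midpoint 1: p = 1 > 0 → [1, 2]
midpoint 1.5: p = -1.75 < 0 → [1, 1.5]
midpoint 1.25: p = -0.3125 < 0 → [1, 1.25]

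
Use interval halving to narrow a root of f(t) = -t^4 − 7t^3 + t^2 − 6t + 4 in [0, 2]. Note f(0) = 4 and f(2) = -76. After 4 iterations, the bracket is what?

[0.5, 0.625]

f(1) = -9 < 0, so the root lies in [0, 1]
f(0.5) = 0.3125 > 0, so the root lies in [0.5, 1]
f(0.75) = -3.207031 < 0, so the root lies in [0.5, 0.75]
f(0.625) = -1.2209 < 0, so the root lies in [0.5, 0.625]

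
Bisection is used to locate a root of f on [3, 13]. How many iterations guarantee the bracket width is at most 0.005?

Width after n steps is 10/2^n. Need 2^n ≥ 10/0.005 = 2000.
2^10 = 1024 < 2000 ≤ 2^11 = 2048, so n = 11.

11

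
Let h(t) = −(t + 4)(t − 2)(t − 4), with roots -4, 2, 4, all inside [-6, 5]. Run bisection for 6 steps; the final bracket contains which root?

h(-0.5) = -39.375 < 0, so the root lies in [-6, -0.5]
h(-3.25) = -28.546875 < 0, so the root lies in [-6, -3.25]
h(-4.625) = 35.712891 > 0, so the root lies in [-4.625, -3.25]
h(-3.9375) = -2.9456 < 0, so the root lies in [-4.625, -3.9375]
h(-4.28125) = 14.6297 > 0, so the root lies in [-4.28125, -3.9375]
h(-4.109375) = 5.4188 > 0, so the root lies in [-4.109375, -3.9375]

-4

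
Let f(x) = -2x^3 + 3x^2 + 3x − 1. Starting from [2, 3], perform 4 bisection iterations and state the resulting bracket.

[2.0625, 2.125]

f(2.5) = -6 < 0, so the root lies in [2, 2.5]
f(2.25) = -1.84375 < 0, so the root lies in [2, 2.25]
f(2.125) = -0.269531 < 0, so the root lies in [2, 2.125]
f(2.0625) = 0.4019 > 0, so the root lies in [2.0625, 2.125]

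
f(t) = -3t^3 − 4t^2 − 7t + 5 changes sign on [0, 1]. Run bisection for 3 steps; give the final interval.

[0.5, 0.625]

midpoint 0.5: f = 0.125 > 0 → [0.5, 1]
midpoint 0.75: f = -3.765625 < 0 → [0.5, 0.75]
midpoint 0.625: f = -1.669922 < 0 → [0.5, 0.625]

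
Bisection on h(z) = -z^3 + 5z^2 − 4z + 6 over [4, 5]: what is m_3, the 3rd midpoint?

4.375

midpoint 4.5: h = -1.875 < 0 → [4, 4.5]
midpoint 4.25: h = 2.546875 > 0 → [4.25, 4.5]
midpoint 4.375: h = 0.462891 > 0 → [4.375, 4.5]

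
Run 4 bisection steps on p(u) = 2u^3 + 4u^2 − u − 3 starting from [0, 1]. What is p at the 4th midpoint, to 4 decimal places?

p(0.5) = -2.25 < 0, so the root lies in [0.5, 1]
p(0.75) = -0.65625 < 0, so the root lies in [0.75, 1]
p(0.875) = 0.527344 > 0, so the root lies in [0.75, 0.875]
p(0.8125) = -0.0991 < 0, so the root lies in [0.8125, 0.875]

-0.0991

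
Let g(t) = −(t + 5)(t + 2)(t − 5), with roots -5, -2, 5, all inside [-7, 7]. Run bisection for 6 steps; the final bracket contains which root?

5

t = 0 gives g = 50, positive; keep [0, 7]
t = 3.5 gives g = 70.125, positive; keep [3.5, 7]
t = 5.25 gives g = -18.578125, negative; keep [3.5, 5.25]
t = 4.375 gives g = 37.3535, positive; keep [4.375, 5.25]
t = 4.8125 gives g = 12.5339, positive; keep [4.8125, 5.25]
t = 5.03125 gives g = -2.2041, negative; keep [4.8125, 5.03125]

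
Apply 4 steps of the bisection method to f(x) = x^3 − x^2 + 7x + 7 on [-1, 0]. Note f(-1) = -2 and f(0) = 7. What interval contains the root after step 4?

[-0.875, -0.8125]

x = -0.5 gives f = 3.125, positive; keep [-1, -0.5]
x = -0.75 gives f = 0.765625, positive; keep [-1, -0.75]
x = -0.875 gives f = -0.560547, negative; keep [-0.875, -0.75]
x = -0.8125 gives f = 0.116, positive; keep [-0.875, -0.8125]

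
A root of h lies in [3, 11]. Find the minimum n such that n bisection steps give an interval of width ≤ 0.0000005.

Width after n steps is 8/2^n. Need 2^n ≥ 8/0.0000005 = 16000000.
2^23 = 8388608 < 16000000 ≤ 2^24 = 16777216, so n = 24.

24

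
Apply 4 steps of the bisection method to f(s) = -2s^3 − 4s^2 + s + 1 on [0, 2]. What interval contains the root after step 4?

f(1) = -4 < 0, so the root lies in [0, 1]
f(0.5) = 0.25 > 0, so the root lies in [0.5, 1]
f(0.75) = -1.34375 < 0, so the root lies in [0.5, 0.75]
f(0.625) = -0.4258 < 0, so the root lies in [0.5, 0.625]

[0.5, 0.625]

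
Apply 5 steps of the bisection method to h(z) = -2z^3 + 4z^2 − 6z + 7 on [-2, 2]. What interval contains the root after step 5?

z = 0 gives h = 7, positive; keep [0, 2]
z = 1 gives h = 3, positive; keep [1, 2]
z = 1.5 gives h = 0.25, positive; keep [1.5, 2]
z = 1.75 gives h = -1.9688, negative; keep [1.5, 1.75]
z = 1.625 gives h = -0.7695, negative; keep [1.5, 1.625]

[1.5, 1.625]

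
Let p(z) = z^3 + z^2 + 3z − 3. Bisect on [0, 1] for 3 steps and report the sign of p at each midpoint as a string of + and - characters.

-+-

z = 0.5 gives p = -1.125, negative; keep [0.5, 1]
z = 0.75 gives p = 0.234375, positive; keep [0.5, 0.75]
z = 0.625 gives p = -0.490234, negative; keep [0.625, 0.75]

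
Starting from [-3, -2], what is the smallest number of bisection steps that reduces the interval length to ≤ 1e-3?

Width after n steps is 1/2^n. Need 2^n ≥ 1/1e-3 = 1000.
2^9 = 512 < 1000 ≤ 2^10 = 1024, so n = 10.

10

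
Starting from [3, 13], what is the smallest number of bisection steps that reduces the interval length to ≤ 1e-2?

10

Width after n steps is 10/2^n. Need 2^n ≥ 10/1e-2 = 1000.
2^9 = 512 < 1000 ≤ 2^10 = 1024, so n = 10.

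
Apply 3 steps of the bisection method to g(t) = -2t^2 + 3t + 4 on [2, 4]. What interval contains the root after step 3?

[2.25, 2.5]

t = 3 gives g = -5, negative; keep [2, 3]
t = 2.5 gives g = -1, negative; keep [2, 2.5]
t = 2.25 gives g = 0.625, positive; keep [2.25, 2.5]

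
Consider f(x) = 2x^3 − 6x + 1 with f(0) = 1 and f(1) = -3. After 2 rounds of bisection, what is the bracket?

[0, 0.25]

x = 0.5 gives f = -1.75, negative; keep [0, 0.5]
x = 0.25 gives f = -0.46875, negative; keep [0, 0.25]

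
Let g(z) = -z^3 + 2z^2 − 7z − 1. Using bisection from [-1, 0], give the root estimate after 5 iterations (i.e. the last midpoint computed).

midpoint -0.5: g = 3.125 > 0 → [-0.5, 0]
midpoint -0.25: g = 0.890625 > 0 → [-0.25, 0]
midpoint -0.125: g = -0.091797 < 0 → [-0.25, -0.125]
midpoint -0.1875: g = 0.3894 > 0 → [-0.1875, -0.125]
midpoint -0.15625: g = 0.1464 > 0 → [-0.15625, -0.125]

-0.15625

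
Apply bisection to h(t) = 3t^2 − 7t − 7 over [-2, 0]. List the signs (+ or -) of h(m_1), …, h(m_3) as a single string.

h(-1) = 3 > 0, so the root lies in [-1, 0]
h(-0.5) = -2.75 < 0, so the root lies in [-1, -0.5]
h(-0.75) = -0.0625 < 0, so the root lies in [-1, -0.75]

+--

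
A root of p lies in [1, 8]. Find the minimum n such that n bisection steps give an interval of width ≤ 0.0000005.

Width after n steps is 7/2^n. Need 2^n ≥ 7/0.0000005 = 14000000.
2^23 = 8388608 < 14000000 ≤ 2^24 = 16777216, so n = 24.

24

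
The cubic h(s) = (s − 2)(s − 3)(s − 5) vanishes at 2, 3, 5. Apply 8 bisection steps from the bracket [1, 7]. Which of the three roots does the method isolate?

5

midpoint 4: h = -2 < 0 → [4, 7]
midpoint 5.5: h = 4.375 > 0 → [4, 5.5]
midpoint 4.75: h = -1.203125 < 0 → [4.75, 5.5]
midpoint 5.125: h = 0.8301 > 0 → [4.75, 5.125]
midpoint 4.9375: h = -0.3557 < 0 → [4.9375, 5.125]
midpoint 5.03125: h = 0.1924 > 0 → [4.9375, 5.03125]
midpoint 4.984375: h = -0.0925 < 0 → [4.984375, 5.03125]
midpoint 5.0078125: h = 0.0472 > 0 → [4.984375, 5.0078125]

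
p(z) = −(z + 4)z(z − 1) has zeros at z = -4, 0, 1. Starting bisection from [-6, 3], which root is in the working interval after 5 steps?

midpoint -1.5: p = -9.375 < 0 → [-6, -1.5]
midpoint -3.75: p = -4.453125 < 0 → [-6, -3.75]
midpoint -4.875: p = 25.060547 > 0 → [-4.875, -3.75]
midpoint -4.3125: p = 7.1594 > 0 → [-4.3125, -3.75]
midpoint -4.03125: p = 0.6338 > 0 → [-4.03125, -3.75]

-4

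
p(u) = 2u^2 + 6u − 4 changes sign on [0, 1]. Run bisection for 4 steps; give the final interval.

[0.5, 0.5625]

m = 0.5, p(m) = -0.5 (−); new bracket [0.5, 1]
m = 0.75, p(m) = 1.625 (+); new bracket [0.5, 0.75]
m = 0.625, p(m) = 0.53125 (+); new bracket [0.5, 0.625]
m = 0.5625, p(m) = 0.0078 (+); new bracket [0.5, 0.5625]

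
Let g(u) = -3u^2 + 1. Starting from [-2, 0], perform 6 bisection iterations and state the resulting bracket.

u = -1 gives g = -2, negative; keep [-1, 0]
u = -0.5 gives g = 0.25, positive; keep [-1, -0.5]
u = -0.75 gives g = -0.6875, negative; keep [-0.75, -0.5]
u = -0.625 gives g = -0.1719, negative; keep [-0.625, -0.5]
u = -0.5625 gives g = 0.0508, positive; keep [-0.625, -0.5625]
u = -0.59375 gives g = -0.0576, negative; keep [-0.59375, -0.5625]

[-0.59375, -0.5625]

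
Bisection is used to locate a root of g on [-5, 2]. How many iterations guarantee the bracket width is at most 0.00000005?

28

Width after n steps is 7/2^n. Need 2^n ≥ 7/0.00000005 = 140000000.
2^27 = 134217728 < 140000000 ≤ 2^28 = 268435456, so n = 28.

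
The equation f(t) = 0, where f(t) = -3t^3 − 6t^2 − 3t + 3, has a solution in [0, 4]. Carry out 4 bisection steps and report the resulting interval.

t = 2 gives f = -51, negative; keep [0, 2]
t = 1 gives f = -9, negative; keep [0, 1]
t = 0.5 gives f = -0.375, negative; keep [0, 0.5]
t = 0.25 gives f = 1.8281, positive; keep [0.25, 0.5]

[0.25, 0.5]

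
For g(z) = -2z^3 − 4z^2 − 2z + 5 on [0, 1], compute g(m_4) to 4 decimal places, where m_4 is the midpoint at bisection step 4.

-0.3384

m = 0.5, g(m) = 2.75 (+); new bracket [0.5, 1]
m = 0.75, g(m) = 0.40625 (+); new bracket [0.75, 1]
m = 0.875, g(m) = -1.152344 (−); new bracket [0.75, 0.875]
m = 0.8125, g(m) = -0.3384 (−); new bracket [0.75, 0.8125]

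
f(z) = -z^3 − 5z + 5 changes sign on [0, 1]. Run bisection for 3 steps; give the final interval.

[0.75, 0.875]

midpoint 0.5: f = 2.375 > 0 → [0.5, 1]
midpoint 0.75: f = 0.828125 > 0 → [0.75, 1]
midpoint 0.875: f = -0.044922 < 0 → [0.75, 0.875]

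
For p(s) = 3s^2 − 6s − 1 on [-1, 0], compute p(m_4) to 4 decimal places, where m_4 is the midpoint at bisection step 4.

p(-0.5) = 2.75 > 0, so the root lies in [-0.5, 0]
p(-0.25) = 0.6875 > 0, so the root lies in [-0.25, 0]
p(-0.125) = -0.203125 < 0, so the root lies in [-0.25, -0.125]
p(-0.1875) = 0.2305 > 0, so the root lies in [-0.1875, -0.125]

0.2305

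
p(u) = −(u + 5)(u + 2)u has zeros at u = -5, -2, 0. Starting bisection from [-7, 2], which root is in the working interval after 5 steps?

m = -2.5, p(m) = -3.125 (−); new bracket [-7, -2.5]
m = -4.75, p(m) = -3.265625 (−); new bracket [-7, -4.75]
m = -5.875, p(m) = 19.919922 (+); new bracket [-5.875, -4.75]
m = -5.3125, p(m) = 5.4993 (+); new bracket [-5.3125, -4.75]
m = -5.03125, p(m) = 0.4766 (+); new bracket [-5.03125, -4.75]

-5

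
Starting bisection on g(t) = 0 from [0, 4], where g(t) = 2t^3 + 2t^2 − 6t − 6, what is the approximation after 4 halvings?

t = 2 gives g = 6, positive; keep [0, 2]
t = 1 gives g = -8, negative; keep [1, 2]
t = 1.5 gives g = -3.75, negative; keep [1.5, 2]
t = 1.75 gives g = 0.3438, positive; keep [1.5, 1.75]

1.75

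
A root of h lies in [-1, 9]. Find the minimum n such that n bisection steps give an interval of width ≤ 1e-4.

Width after n steps is 10/2^n. Need 2^n ≥ 10/1e-4 = 100000.
2^16 = 65536 < 100000 ≤ 2^17 = 131072, so n = 17.

17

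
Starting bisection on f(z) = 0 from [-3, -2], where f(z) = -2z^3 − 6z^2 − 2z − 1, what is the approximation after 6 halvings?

z = -2.5 gives f = -2.25, negative; keep [-3, -2.5]
z = -2.75 gives f = 0.71875, positive; keep [-2.75, -2.5]
z = -2.625 gives f = -0.917969, negative; keep [-2.75, -2.625]
z = -2.6875 gives f = -0.1392, negative; keep [-2.75, -2.6875]
z = -2.71875 gives f = 0.2797, positive; keep [-2.71875, -2.6875]
z = -2.703125 gives f = 0.0678, positive; keep [-2.703125, -2.6875]

-2.703125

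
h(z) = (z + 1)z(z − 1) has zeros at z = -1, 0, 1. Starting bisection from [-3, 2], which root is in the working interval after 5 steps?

-1

z = -0.5 gives h = 0.375, positive; keep [-3, -0.5]
z = -1.75 gives h = -3.609375, negative; keep [-1.75, -0.5]
z = -1.125 gives h = -0.298828, negative; keep [-1.125, -0.5]
z = -0.8125 gives h = 0.2761, positive; keep [-1.125, -0.8125]
z = -0.96875 gives h = 0.0596, positive; keep [-1.125, -0.96875]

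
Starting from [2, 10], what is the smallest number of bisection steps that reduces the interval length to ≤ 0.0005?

Width after n steps is 8/2^n. Need 2^n ≥ 8/0.0005 = 16000.
2^13 = 8192 < 16000 ≤ 2^14 = 16384, so n = 14.

14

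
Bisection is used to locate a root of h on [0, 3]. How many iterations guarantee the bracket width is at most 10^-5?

19

Width after n steps is 3/2^n. Need 2^n ≥ 3/10^-5 = 300000.
2^18 = 262144 < 300000 ≤ 2^19 = 524288, so n = 19.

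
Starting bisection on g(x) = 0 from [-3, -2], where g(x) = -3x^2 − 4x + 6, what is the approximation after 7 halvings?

midpoint -2.5: g = -2.75 < 0 → [-2.5, -2]
midpoint -2.25: g = -0.1875 < 0 → [-2.25, -2]
midpoint -2.125: g = 0.953125 > 0 → [-2.25, -2.125]
midpoint -2.1875: g = 0.3945 > 0 → [-2.25, -2.1875]
midpoint -2.21875: g = 0.1064 > 0 → [-2.25, -2.21875]
midpoint -2.234375: g = -0.0398 < 0 → [-2.234375, -2.21875]
midpoint -2.2265625: g = 0.0335 > 0 → [-2.234375, -2.2265625]

-2.2265625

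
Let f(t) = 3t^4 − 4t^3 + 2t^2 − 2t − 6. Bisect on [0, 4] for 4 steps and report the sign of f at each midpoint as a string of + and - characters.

+--+

midpoint 2: f = 14 > 0 → [0, 2]
midpoint 1: f = -7 < 0 → [1, 2]
midpoint 1.5: f = -2.8125 < 0 → [1.5, 2]
midpoint 1.75: f = 3.3242 > 0 → [1.5, 1.75]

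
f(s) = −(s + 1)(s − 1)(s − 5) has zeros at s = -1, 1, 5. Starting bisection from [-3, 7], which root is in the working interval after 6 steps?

5

midpoint 2: f = 9 > 0 → [2, 7]
midpoint 4.5: f = 9.625 > 0 → [4.5, 7]
midpoint 5.75: f = -24.046875 < 0 → [4.5, 5.75]
midpoint 5.125: f = -3.1582 < 0 → [4.5, 5.125]
midpoint 4.8125: f = 4.155 > 0 → [4.8125, 5.125]
midpoint 4.96875: f = 0.7403 > 0 → [4.96875, 5.125]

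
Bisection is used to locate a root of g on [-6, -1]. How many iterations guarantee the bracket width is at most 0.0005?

14

Width after n steps is 5/2^n. Need 2^n ≥ 5/0.0005 = 10000.
2^13 = 8192 < 10000 ≤ 2^14 = 16384, so n = 14.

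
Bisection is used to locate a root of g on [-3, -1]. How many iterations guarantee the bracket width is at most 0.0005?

12

Width after n steps is 2/2^n. Need 2^n ≥ 2/0.0005 = 4000.
2^11 = 2048 < 4000 ≤ 2^12 = 4096, so n = 12.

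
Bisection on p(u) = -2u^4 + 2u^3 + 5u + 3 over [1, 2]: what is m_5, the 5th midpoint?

u = 1.5 gives p = 7.125, positive; keep [1.5, 2]
u = 1.75 gives p = 3.710938, positive; keep [1.75, 2]
u = 1.875 gives p = 0.839355, positive; keep [1.875, 2]
u = 1.9375 gives p = -0.9497, negative; keep [1.875, 1.9375]
u = 1.90625 gives p = -0.0238, negative; keep [1.875, 1.90625]

1.90625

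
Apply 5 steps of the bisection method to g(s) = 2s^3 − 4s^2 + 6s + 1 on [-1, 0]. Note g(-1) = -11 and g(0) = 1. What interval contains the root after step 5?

[-0.15625, -0.125]

midpoint -0.5: g = -3.25 < 0 → [-0.5, 0]
midpoint -0.25: g = -0.78125 < 0 → [-0.25, 0]
midpoint -0.125: g = 0.183594 > 0 → [-0.25, -0.125]
midpoint -0.1875: g = -0.2788 < 0 → [-0.1875, -0.125]
midpoint -0.15625: g = -0.0428 < 0 → [-0.15625, -0.125]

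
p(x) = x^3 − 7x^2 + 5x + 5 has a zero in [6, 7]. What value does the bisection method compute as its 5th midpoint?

6.03125

p(6.5) = 16.375 > 0, so the root lies in [6, 6.5]
p(6.25) = 6.953125 > 0, so the root lies in [6, 6.25]
p(6.125) = 2.798828 > 0, so the root lies in [6, 6.125]
p(6.0625) = 0.8557 > 0, so the root lies in [6, 6.0625]
p(6.03125) = -0.083 < 0, so the root lies in [6.03125, 6.0625]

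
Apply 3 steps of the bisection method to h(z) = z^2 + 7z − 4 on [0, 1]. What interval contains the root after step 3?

[0.5, 0.625]

h(0.5) = -0.25 < 0, so the root lies in [0.5, 1]
h(0.75) = 1.8125 > 0, so the root lies in [0.5, 0.75]
h(0.625) = 0.765625 > 0, so the root lies in [0.5, 0.625]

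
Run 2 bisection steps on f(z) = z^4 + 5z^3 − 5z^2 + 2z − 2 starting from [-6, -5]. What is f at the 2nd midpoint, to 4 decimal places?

-36.2305

midpoint -5.5: f = -81.0625 < 0 → [-6, -5.5]
midpoint -5.75: f = -36.230469 < 0 → [-6, -5.75]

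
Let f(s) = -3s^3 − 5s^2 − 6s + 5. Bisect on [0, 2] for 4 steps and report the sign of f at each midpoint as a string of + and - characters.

m = 1, f(m) = -9 (−); new bracket [0, 1]
m = 0.5, f(m) = 0.375 (+); new bracket [0.5, 1]
m = 0.75, f(m) = -3.578125 (−); new bracket [0.5, 0.75]
m = 0.625, f(m) = -1.4355 (−); new bracket [0.5, 0.625]

-+--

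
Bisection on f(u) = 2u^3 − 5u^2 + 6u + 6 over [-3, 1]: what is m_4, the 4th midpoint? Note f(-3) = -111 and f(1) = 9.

midpoint -1: f = -7 < 0 → [-1, 1]
midpoint 0: f = 6 > 0 → [-1, 0]
midpoint -0.5: f = 1.5 > 0 → [-1, -0.5]
midpoint -0.75: f = -2.1562 < 0 → [-0.75, -0.5]

-0.75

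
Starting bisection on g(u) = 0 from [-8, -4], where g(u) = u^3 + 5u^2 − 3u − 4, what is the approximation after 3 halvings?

midpoint -6: g = -22 < 0 → [-6, -4]
midpoint -5: g = 11 > 0 → [-6, -5]
midpoint -5.5: g = -2.625 < 0 → [-5.5, -5]

-5.5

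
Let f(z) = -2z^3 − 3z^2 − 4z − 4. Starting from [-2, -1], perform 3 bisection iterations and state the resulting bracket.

m = -1.5, f(m) = 2 (+); new bracket [-1.5, -1]
m = -1.25, f(m) = 0.21875 (+); new bracket [-1.25, -1]
m = -1.125, f(m) = -0.449219 (−); new bracket [-1.25, -1.125]

[-1.25, -1.125]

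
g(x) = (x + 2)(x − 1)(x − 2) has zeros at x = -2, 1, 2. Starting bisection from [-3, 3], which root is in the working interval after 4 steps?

x = 0 gives g = 4, positive; keep [-3, 0]
x = -1.5 gives g = 4.375, positive; keep [-3, -1.5]
x = -2.25 gives g = -3.453125, negative; keep [-2.25, -1.5]
x = -1.875 gives g = 1.3926, positive; keep [-2.25, -1.875]

-2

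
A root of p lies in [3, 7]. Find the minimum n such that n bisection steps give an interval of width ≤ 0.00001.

Width after n steps is 4/2^n. Need 2^n ≥ 4/0.00001 = 400000.
2^18 = 262144 < 400000 ≤ 2^19 = 524288, so n = 19.

19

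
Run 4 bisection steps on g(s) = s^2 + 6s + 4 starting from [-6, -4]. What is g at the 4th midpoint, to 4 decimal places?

midpoint -5: g = -1 < 0 → [-6, -5]
midpoint -5.5: g = 1.25 > 0 → [-5.5, -5]
midpoint -5.25: g = 0.0625 > 0 → [-5.25, -5]
midpoint -5.125: g = -0.4844 < 0 → [-5.25, -5.125]

-0.4844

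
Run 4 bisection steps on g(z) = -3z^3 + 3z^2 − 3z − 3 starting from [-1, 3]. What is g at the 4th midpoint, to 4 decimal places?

g(1) = -6 < 0, so the root lies in [-1, 1]
g(0) = -3 < 0, so the root lies in [-1, 0]
g(-0.5) = -0.375 < 0, so the root lies in [-1, -0.5]
g(-0.75) = 2.2031 > 0, so the root lies in [-0.75, -0.5]

2.2031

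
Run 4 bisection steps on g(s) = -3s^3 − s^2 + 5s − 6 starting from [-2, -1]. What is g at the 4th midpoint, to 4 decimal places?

-0.4846

m = -1.5, g(m) = -5.625 (−); new bracket [-2, -1.5]
m = -1.75, g(m) = -1.734375 (−); new bracket [-2, -1.75]
m = -1.875, g(m) = 0.884766 (+); new bracket [-1.875, -1.75]
m = -1.8125, g(m) = -0.4846 (−); new bracket [-1.875, -1.8125]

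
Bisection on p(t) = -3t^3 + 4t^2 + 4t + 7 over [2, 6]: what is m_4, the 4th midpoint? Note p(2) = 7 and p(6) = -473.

2.25

midpoint 4: p = -105 < 0 → [2, 4]
midpoint 3: p = -26 < 0 → [2, 3]
midpoint 2.5: p = -4.875 < 0 → [2, 2.5]
midpoint 2.25: p = 2.0781 > 0 → [2.25, 2.5]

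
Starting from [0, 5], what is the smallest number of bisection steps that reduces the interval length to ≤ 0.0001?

Width after n steps is 5/2^n. Need 2^n ≥ 5/0.0001 = 50000.
2^15 = 32768 < 50000 ≤ 2^16 = 65536, so n = 16.

16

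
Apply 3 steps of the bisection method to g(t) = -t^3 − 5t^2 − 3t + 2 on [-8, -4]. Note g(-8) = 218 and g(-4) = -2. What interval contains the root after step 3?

midpoint -6: g = 56 > 0 → [-6, -4]
midpoint -5: g = 17 > 0 → [-5, -4]
midpoint -4.5: g = 5.375 > 0 → [-4.5, -4]

[-4.5, -4]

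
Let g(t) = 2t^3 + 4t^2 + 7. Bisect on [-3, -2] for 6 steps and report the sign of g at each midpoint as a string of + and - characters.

+---+-

m = -2.5, g(m) = 0.75 (+); new bracket [-3, -2.5]
m = -2.75, g(m) = -4.34375 (−); new bracket [-2.75, -2.5]
m = -2.625, g(m) = -1.613281 (−); new bracket [-2.625, -2.5]
m = -2.5625, g(m) = -0.3872 (−); new bracket [-2.5625, -2.5]
m = -2.53125, g(m) = 0.1923 (+); new bracket [-2.5625, -2.53125]
m = -2.546875, g(m) = -0.0947 (−); new bracket [-2.546875, -2.53125]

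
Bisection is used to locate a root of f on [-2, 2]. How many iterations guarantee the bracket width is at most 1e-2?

9

Width after n steps is 4/2^n. Need 2^n ≥ 4/1e-2 = 400.
2^8 = 256 < 400 ≤ 2^9 = 512, so n = 9.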